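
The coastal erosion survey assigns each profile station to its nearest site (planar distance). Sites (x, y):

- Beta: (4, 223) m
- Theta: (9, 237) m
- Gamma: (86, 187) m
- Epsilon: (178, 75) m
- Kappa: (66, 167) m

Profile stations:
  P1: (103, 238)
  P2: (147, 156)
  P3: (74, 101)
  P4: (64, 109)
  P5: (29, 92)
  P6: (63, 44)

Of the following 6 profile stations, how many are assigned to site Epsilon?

P1 → Gamma
P2 → Gamma
P3 → Kappa
P4 → Kappa
P5 → Kappa
P6 → Epsilon
1 of the 6 goes to Epsilon.

1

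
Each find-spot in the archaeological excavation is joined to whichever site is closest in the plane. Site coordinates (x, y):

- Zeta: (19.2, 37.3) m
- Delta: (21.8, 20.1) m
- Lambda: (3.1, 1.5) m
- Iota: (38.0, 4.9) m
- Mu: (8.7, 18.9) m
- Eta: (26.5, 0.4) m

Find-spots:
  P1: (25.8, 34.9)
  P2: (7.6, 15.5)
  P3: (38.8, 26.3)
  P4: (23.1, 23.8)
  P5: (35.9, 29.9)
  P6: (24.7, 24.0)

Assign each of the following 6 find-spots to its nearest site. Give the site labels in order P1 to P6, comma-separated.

Zeta, Mu, Delta, Delta, Delta, Delta

P1 → Zeta (d²=49.32)
P2 → Mu (d²=12.77)
P3 → Delta (d²=327.44)
P4 → Delta (d²=15.38)
P5 → Delta (d²=294.85)
P6 → Delta (d²=23.62)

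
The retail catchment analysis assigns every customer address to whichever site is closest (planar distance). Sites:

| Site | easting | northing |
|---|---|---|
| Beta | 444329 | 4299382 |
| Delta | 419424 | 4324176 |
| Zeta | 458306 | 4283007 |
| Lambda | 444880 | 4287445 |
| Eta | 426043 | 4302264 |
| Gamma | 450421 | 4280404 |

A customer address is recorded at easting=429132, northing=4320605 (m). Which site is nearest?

Delta

Squared distances to each site:
Beta: 681364538.000; Delta: 106997305.000; Zeta: 2264731880.000; Lambda: 1347585104.000; Eta: 345934202.000; Gamma: 2069341922.000.
Minimum at Delta.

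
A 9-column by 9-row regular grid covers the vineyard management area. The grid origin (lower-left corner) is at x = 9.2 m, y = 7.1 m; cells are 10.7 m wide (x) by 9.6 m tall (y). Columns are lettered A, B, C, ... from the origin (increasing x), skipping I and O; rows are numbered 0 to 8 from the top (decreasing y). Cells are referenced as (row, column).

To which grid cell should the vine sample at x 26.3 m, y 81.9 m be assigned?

(1, B)

Column index: ⌊(26.3 − 9.2) / 10.7⌋ = ⌊1.598⌋ = 1 → column B
Row offset from origin: ⌊(81.9 − 7.1) / 9.6⌋ = ⌊7.792⌋ = 7 → row 1 (counted from top)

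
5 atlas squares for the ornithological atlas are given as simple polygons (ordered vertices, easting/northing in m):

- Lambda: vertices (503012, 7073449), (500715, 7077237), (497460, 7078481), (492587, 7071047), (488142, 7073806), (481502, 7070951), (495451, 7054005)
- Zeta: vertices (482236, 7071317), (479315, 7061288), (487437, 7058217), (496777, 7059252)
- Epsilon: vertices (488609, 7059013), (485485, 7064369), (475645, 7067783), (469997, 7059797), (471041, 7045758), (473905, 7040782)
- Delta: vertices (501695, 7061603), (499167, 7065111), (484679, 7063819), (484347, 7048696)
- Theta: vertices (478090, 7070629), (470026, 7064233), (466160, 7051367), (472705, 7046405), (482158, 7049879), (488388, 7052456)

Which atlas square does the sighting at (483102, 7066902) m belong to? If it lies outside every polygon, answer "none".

Zeta

Cast a ray rightward from (483102, 7066902). For each polygon, the edges (by vertex number in listed order) whose endpoints lie on opposite sides of northing = 7066902, where each meets that height, and whether that is right or left of the point:
Lambda: 6–7 at easting≈484834.9 (right), 7–1 at easting≈500466.1 (right) → 2 crossings.
Zeta: 1–2 at easting≈480950.1 (left), 4–1 at easting≈487557.1 (right) → 1 crossing.
Epsilon: 2–3 at easting≈478184.3 (left), 3–4 at easting≈475021.9 (left) → 0 crossings.
Delta: no edge straddles that height → 0 crossings.
Theta: 1–2 at easting≈473391.0 (left), 6–1 at easting≈480202.0 (left) → 0 crossings.
Only Zeta has an odd count, so the point is inside Zeta.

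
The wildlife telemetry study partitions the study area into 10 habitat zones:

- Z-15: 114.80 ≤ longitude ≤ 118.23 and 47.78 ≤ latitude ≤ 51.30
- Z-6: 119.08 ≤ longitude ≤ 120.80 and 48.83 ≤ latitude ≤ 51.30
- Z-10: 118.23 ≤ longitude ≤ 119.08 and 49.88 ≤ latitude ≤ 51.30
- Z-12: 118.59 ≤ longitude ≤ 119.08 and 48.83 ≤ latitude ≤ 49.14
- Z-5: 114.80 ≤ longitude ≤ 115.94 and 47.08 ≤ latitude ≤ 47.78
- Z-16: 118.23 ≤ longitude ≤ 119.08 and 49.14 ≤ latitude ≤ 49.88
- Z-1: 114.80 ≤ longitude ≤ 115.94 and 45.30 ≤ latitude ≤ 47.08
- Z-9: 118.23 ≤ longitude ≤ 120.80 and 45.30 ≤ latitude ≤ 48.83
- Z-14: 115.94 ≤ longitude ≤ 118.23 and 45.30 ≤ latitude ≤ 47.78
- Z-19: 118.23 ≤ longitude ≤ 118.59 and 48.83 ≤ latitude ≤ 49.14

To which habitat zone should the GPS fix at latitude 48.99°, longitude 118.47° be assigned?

Z-19

The point has longitude = 118.47 and latitude = 48.99.
Only Z-19 satisfies 118.23 ≤ longitude ≤ 118.59 and 48.83 ≤ latitude ≤ 49.14.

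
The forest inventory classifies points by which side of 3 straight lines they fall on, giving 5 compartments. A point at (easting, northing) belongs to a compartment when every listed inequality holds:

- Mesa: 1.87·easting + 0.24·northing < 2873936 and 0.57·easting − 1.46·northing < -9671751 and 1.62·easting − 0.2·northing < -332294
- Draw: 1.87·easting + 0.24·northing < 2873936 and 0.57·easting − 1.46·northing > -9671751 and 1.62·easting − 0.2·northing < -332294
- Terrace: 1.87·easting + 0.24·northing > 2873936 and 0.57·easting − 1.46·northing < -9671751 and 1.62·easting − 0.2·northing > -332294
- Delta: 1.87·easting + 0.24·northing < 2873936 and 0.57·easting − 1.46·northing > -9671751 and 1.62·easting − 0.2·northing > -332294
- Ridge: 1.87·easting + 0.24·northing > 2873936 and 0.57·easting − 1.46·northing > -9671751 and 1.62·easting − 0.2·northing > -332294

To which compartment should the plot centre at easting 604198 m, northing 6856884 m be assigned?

1.87·604198 + 0.24·6856884 = 2775502.420, which is < 2873936
0.57·604198 − 1.46·6856884 = -9666657.780, which is > -9671751
1.62·604198 − 0.2·6856884 = -392576.040, which is < -332294
This sign pattern matches Draw.

Draw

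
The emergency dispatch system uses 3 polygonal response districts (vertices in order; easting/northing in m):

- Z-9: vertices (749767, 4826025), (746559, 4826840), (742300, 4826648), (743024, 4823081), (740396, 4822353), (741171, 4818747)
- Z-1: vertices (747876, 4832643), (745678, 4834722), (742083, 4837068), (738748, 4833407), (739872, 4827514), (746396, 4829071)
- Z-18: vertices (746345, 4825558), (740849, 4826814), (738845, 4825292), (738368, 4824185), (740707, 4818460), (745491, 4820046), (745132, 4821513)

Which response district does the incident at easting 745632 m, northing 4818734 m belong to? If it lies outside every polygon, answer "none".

Cast a ray rightward from (745632, 4818734). For each polygon, the edges (by vertex number in listed order) whose endpoints lie on opposite sides of northing = 4818734, where each meets that height, and whether that is right or left of the point:
Z-9: no edge straddles that height → 0 crossings.
Z-1: no edge straddles that height → 0 crossings.
Z-18: 4–5 at easting≈740595.1 (left), 5–6 at easting≈741533.5 (left) → 0 crossings.
All counts are even, so the point lies outside every listed polygon.

none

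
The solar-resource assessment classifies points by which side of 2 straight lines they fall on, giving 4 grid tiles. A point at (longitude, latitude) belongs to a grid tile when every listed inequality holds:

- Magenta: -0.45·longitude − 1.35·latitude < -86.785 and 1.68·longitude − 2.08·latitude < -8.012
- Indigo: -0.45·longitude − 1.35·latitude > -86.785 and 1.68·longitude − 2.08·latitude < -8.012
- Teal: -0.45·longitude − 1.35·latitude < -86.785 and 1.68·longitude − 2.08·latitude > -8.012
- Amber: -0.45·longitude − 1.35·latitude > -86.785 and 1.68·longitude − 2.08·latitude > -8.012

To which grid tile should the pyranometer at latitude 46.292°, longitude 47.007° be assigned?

Indigo

-0.45·47.007 − 1.35·46.292 = -83.647, which is > -86.785
1.68·47.007 − 2.08·46.292 = -17.316, which is < -8.012
This sign pattern matches Indigo.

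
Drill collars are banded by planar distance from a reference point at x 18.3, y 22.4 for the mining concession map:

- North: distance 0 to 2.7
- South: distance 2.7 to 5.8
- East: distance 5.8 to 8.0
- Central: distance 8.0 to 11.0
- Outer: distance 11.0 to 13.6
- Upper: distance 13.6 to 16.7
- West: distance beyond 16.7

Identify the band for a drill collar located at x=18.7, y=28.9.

Distance = √((18.7−18.3)² + (28.9−22.4)²) = √(0.160 + 42.250) = 6.512.
5.8 ≤ 6.512 < 8.0 → East.

East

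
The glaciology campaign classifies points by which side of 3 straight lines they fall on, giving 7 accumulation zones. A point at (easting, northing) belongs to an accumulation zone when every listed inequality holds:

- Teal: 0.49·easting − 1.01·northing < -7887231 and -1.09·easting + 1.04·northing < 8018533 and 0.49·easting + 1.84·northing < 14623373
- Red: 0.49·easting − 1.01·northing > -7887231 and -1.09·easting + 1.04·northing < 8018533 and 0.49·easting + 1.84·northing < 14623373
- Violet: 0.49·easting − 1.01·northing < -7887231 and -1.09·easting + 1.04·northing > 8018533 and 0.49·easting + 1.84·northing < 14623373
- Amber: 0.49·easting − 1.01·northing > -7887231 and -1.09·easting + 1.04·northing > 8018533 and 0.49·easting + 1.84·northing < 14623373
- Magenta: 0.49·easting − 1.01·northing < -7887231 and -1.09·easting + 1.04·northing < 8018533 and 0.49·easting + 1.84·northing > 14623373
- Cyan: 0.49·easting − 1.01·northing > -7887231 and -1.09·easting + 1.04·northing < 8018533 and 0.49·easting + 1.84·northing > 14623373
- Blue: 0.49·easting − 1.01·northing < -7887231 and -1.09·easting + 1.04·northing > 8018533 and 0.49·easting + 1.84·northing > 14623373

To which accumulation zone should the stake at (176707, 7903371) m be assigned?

Blue

0.49·176707 − 1.01·7903371 = -7895818.280, which is < -7887231
-1.09·176707 + 1.04·7903371 = 8026895.210, which is > 8018533
0.49·176707 + 1.84·7903371 = 14628789.070, which is > 14623373
This sign pattern matches Blue.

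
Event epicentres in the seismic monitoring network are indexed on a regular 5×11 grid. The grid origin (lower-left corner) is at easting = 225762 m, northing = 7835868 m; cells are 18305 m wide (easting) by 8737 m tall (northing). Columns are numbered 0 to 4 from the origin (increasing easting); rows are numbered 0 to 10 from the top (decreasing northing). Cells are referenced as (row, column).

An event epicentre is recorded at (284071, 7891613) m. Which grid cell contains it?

Column index: ⌊(284071 − 225762) / 18305⌋ = ⌊3.185⌋ = 3
Row offset from origin: ⌊(7891613 − 7835868) / 8737⌋ = ⌊6.380⌋ = 6 → row 4 (counted from top)

(4, 3)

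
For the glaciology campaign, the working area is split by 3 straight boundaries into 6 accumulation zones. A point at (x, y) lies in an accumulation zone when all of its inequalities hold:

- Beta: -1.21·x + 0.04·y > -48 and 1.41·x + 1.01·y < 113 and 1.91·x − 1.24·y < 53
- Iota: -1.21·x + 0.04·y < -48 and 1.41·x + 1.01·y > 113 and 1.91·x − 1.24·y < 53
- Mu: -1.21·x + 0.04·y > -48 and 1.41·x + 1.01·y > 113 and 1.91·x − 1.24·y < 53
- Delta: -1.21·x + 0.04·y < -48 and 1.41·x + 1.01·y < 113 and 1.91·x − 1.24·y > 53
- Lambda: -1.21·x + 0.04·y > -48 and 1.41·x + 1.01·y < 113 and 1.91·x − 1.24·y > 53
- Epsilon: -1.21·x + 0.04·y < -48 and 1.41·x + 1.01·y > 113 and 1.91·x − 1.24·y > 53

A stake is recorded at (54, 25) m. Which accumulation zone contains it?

Delta

-1.21·54 + 0.04·25 = -64.340, which is < -48
1.41·54 + 1.01·25 = 101.390, which is < 113
1.91·54 − 1.24·25 = 72.140, which is > 53
This sign pattern matches Delta.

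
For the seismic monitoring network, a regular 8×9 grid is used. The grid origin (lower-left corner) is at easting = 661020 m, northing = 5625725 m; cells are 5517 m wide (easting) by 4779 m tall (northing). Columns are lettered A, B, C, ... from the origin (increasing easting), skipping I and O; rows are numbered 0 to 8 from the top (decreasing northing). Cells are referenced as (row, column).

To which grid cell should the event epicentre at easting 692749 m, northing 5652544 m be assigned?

(3, F)

Column index: ⌊(692749 − 661020) / 5517⌋ = ⌊5.751⌋ = 5 → column F
Row offset from origin: ⌊(5652544 − 5625725) / 4779⌋ = ⌊5.612⌋ = 5 → row 3 (counted from top)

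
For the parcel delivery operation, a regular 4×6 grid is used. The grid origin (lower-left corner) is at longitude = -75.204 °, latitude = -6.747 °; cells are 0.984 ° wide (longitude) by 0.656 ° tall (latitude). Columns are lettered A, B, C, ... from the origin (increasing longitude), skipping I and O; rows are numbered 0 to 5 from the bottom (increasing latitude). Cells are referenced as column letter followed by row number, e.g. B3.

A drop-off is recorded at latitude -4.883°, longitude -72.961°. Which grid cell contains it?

C2

Column index: ⌊(-72.961 − -75.204) / 0.984⌋ = ⌊2.279⌋ = 2 → column C
Row offset from origin: ⌊(-4.883 − -6.747) / 0.656⌋ = ⌊2.841⌋ = 2 → row 2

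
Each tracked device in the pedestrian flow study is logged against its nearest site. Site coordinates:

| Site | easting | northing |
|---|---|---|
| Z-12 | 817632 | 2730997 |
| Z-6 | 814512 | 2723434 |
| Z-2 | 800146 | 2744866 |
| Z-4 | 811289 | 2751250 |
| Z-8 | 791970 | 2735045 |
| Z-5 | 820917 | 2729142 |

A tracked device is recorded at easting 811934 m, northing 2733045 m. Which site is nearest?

Z-12

Squared distances to each site:
Z-12: 36661508.000; Z-6: 99017405.000; Z-2: 278692985.000; Z-4: 331838050.000; Z-8: 402561296.000; Z-5: 95927698.000.
Minimum at Z-12.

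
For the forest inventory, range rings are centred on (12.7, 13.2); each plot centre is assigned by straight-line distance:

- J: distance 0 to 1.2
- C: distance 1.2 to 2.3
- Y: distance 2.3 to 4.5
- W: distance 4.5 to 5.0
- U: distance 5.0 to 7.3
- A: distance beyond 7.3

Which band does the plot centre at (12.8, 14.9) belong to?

Distance = √((12.8−12.7)² + (14.9−13.2)²) = √(0.010 + 2.890) = 1.703.
1.2 ≤ 1.703 < 2.3 → C.

C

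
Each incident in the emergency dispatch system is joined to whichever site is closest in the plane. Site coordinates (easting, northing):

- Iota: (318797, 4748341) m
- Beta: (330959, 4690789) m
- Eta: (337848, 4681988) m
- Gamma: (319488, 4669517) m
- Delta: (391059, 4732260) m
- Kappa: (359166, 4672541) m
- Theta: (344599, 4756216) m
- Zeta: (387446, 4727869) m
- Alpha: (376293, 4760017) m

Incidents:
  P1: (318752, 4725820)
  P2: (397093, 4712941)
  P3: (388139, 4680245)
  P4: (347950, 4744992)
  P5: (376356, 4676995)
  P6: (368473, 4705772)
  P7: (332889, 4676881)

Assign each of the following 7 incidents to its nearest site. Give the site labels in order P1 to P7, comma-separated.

Iota, Zeta, Kappa, Theta, Kappa, Zeta, Eta

P1 → Iota (d²=507197466.00)
P2 → Zeta (d²=315909793.00)
P3 → Kappa (d²=898786345.00)
P4 → Theta (d²=137207377.00)
P5 → Kappa (d²=315334216.00)
P6 → Zeta (d²=848252138.00)
P7 → Eta (d²=50673130.00)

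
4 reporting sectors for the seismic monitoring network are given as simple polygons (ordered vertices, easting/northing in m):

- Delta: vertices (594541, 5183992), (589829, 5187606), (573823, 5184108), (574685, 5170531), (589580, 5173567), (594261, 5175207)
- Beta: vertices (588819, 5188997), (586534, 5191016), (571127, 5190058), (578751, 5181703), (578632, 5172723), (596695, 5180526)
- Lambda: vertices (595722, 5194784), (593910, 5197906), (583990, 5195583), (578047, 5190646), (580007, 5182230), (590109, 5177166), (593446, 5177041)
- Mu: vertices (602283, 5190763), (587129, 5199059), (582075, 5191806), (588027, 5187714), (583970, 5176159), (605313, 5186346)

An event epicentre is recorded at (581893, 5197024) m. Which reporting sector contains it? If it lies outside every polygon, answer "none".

none

Cast a ray rightward from (581893, 5197024). For each polygon, the edges (by vertex number in listed order) whose endpoints lie on opposite sides of northing = 5197024, where each meets that height, and whether that is right or left of the point:
Delta: no edge straddles that height → 0 crossings.
Beta: no edge straddles that height → 0 crossings.
Lambda: 1–2 at easting≈594421.9 (right), 2–3 at easting≈590143.6 (right) → 2 crossings.
Mu: 1–2 at easting≈590846.3 (right), 2–3 at easting≈585711.0 (right) → 2 crossings.
All counts are even, so the point lies outside every listed polygon.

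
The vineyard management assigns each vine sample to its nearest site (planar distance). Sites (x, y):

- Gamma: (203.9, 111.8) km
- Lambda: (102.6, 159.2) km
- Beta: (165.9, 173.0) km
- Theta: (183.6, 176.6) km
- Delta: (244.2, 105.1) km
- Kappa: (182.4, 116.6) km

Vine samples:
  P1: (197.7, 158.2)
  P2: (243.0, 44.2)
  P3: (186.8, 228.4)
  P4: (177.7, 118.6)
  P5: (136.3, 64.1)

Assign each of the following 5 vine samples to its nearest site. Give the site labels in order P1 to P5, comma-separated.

Theta, Delta, Theta, Kappa, Kappa

P1 → Theta (d²=537.37)
P2 → Delta (d²=3710.25)
P3 → Theta (d²=2693.48)
P4 → Kappa (d²=26.09)
P5 → Kappa (d²=4881.46)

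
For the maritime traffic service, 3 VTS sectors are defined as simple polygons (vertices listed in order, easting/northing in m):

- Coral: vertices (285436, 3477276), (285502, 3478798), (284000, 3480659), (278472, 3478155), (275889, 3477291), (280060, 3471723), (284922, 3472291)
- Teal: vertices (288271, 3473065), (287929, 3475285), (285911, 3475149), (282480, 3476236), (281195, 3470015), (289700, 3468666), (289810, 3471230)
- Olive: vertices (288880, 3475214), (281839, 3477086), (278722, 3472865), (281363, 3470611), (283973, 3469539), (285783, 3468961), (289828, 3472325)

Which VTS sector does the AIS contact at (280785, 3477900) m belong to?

Cast a ray rightward from (280785, 3477900). For each polygon, the edges (by vertex number in listed order) whose endpoints lie on opposite sides of northing = 3477900, where each meets that height, and whether that is right or left of the point:
Coral: 1–2 at easting≈285463.1 (right), 4–5 at easting≈277709.7 (left) → 1 crossing.
Teal: no edge straddles that height → 0 crossings.
Olive: no edge straddles that height → 0 crossings.
Only Coral has an odd count, so the point is inside Coral.

Coral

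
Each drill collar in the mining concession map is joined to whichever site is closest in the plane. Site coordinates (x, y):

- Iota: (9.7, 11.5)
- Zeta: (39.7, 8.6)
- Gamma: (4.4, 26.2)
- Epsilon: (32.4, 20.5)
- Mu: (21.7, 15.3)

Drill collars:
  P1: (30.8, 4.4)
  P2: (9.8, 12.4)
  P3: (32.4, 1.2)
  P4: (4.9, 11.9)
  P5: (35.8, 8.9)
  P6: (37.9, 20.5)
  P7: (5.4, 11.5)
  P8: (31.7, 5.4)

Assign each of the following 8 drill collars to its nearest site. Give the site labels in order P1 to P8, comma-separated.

Zeta, Iota, Zeta, Iota, Zeta, Epsilon, Iota, Zeta

P1 → Zeta (d²=96.85)
P2 → Iota (d²=0.82)
P3 → Zeta (d²=108.05)
P4 → Iota (d²=23.20)
P5 → Zeta (d²=15.30)
P6 → Epsilon (d²=30.25)
P7 → Iota (d²=18.49)
P8 → Zeta (d²=74.24)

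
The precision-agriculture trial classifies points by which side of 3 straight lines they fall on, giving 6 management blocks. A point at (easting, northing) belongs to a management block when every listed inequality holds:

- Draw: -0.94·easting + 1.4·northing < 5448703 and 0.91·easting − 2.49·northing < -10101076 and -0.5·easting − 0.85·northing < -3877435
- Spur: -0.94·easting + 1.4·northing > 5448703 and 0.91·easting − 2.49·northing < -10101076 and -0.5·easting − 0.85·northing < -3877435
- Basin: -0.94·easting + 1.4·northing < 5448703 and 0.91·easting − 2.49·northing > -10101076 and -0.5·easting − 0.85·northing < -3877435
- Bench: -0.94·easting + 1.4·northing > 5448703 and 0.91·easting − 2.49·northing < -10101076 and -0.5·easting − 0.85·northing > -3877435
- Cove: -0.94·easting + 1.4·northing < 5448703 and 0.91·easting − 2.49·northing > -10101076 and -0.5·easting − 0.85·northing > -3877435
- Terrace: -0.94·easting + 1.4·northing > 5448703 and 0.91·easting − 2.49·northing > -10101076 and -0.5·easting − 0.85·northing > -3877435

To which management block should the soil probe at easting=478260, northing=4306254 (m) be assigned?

Spur

-0.94·478260 + 1.4·4306254 = 5579191.200, which is > 5448703
0.91·478260 − 2.49·4306254 = -10287355.860, which is < -10101076
-0.5·478260 − 0.85·4306254 = -3899445.900, which is < -3877435
This sign pattern matches Spur.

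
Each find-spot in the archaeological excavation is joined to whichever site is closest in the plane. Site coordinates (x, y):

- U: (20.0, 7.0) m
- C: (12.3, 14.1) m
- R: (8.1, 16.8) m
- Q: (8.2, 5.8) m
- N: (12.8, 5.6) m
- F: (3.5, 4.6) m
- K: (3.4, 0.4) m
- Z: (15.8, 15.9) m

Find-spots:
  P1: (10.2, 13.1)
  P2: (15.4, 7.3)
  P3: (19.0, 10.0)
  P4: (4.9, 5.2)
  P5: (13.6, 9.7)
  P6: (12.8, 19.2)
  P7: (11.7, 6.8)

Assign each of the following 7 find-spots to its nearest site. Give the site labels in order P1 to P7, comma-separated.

C, N, U, F, N, Z, N

P1 → C (d²=5.41)
P2 → N (d²=9.65)
P3 → U (d²=10.00)
P4 → F (d²=2.32)
P5 → N (d²=17.45)
P6 → Z (d²=19.89)
P7 → N (d²=2.65)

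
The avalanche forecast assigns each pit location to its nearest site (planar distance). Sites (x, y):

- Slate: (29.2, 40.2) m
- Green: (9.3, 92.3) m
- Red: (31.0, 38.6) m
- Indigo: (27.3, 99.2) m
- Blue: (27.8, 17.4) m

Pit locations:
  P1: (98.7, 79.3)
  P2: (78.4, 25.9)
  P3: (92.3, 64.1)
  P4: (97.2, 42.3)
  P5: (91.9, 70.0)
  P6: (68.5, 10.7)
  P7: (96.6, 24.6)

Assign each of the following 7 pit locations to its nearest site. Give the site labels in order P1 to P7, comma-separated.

Indigo, Red, Red, Red, Red, Blue, Red

P1 → Indigo (d²=5493.97)
P2 → Red (d²=2408.05)
P3 → Red (d²=4407.94)
P4 → Red (d²=4396.13)
P5 → Red (d²=4694.77)
P6 → Blue (d²=1701.38)
P7 → Red (d²=4499.36)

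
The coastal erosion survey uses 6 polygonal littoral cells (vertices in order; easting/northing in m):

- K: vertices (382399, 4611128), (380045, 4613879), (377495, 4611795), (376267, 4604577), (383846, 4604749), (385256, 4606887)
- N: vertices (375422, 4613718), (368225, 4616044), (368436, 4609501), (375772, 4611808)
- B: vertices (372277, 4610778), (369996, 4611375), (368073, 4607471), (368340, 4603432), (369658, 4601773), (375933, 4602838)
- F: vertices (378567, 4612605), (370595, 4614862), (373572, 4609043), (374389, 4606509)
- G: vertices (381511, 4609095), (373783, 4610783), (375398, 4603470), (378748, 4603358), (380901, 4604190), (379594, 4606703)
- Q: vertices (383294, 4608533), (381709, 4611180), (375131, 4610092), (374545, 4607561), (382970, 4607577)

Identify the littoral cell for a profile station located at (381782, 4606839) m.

K

Cast a ray rightward from (381782, 4606839). For each polygon, the edges (by vertex number in listed order) whose endpoints lie on opposite sides of northing = 4606839, where each meets that height, and whether that is right or left of the point:
K: 3–4 at easting≈376651.8 (left), 5–6 at easting≈385224.3 (right) → 1 crossing.
N: no edge straddles that height → 0 crossings.
B: 3–4 at easting≈368114.8 (left), 6–1 at easting≈374090.7 (left) → 0 crossings.
F: 3–4 at easting≈374282.6 (left), 4–1 at easting≈374615.2 (left) → 0 crossings.
G: 2–3 at easting≈374654.0 (left), 6–1 at easting≈379703.0 (left) → 0 crossings.
Q: no edge straddles that height → 0 crossings.
Only K has an odd count, so the point is inside K.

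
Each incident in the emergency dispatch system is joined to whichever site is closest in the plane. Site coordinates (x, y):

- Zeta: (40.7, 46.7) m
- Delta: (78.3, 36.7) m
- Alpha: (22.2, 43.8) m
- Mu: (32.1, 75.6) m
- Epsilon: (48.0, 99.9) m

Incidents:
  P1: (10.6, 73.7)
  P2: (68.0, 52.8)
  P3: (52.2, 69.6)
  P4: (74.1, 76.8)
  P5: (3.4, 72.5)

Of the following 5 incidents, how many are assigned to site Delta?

1

P1 → Mu
P2 → Delta
P3 → Mu
P4 → Epsilon
P5 → Mu
1 of the 5 goes to Delta.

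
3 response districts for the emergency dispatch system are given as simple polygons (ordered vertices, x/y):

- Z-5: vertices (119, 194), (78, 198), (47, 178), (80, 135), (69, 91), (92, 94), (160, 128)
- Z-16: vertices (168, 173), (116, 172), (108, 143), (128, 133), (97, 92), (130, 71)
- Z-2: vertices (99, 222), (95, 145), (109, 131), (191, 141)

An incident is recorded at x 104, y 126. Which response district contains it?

Cast a ray rightward from (104, 126). For each polygon, the edges (by vertex number in listed order) whose endpoints lie on opposite sides of y = 126, where each meets that height, and whether that is right or left of the point:
Z-5: 4–5 at x≈77.8 (left), 6–7 at x≈156.0 (right) → 1 crossing.
Z-16: 4–5 at x≈122.7 (right), 6–1 at x≈150.5 (right) → 2 crossings.
Z-2: no edge straddles that height → 0 crossings.
Only Z-5 has an odd count, so the point is inside Z-5.

Z-5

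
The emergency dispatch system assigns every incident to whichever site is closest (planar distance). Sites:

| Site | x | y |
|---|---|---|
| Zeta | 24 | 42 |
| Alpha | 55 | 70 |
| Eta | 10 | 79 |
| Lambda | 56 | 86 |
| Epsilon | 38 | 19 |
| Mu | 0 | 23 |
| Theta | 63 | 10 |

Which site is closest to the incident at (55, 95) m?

Lambda

Squared distances to each site:
Zeta: 3770.000; Alpha: 625.000; Eta: 2281.000; Lambda: 82.000; Epsilon: 6065.000; Mu: 8209.000; Theta: 7289.000.
Minimum at Lambda.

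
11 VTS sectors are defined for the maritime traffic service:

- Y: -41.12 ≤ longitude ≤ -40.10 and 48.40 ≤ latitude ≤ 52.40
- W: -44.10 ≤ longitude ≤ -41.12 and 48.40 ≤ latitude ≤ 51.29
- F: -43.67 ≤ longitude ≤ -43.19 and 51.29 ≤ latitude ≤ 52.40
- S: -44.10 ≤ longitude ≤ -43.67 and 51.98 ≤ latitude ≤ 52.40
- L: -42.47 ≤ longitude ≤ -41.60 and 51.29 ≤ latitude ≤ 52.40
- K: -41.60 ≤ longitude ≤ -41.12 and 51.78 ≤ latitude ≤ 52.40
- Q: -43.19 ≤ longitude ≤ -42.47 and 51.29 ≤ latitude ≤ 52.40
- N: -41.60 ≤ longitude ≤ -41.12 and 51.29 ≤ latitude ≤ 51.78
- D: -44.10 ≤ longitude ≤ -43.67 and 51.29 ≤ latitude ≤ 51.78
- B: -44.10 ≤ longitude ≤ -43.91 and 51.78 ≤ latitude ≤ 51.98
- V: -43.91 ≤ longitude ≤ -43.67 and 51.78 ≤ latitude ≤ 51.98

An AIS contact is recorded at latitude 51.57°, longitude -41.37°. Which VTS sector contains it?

The point has longitude = -41.37 and latitude = 51.57.
Only N satisfies -41.60 ≤ longitude ≤ -41.12 and 51.29 ≤ latitude ≤ 51.78.

N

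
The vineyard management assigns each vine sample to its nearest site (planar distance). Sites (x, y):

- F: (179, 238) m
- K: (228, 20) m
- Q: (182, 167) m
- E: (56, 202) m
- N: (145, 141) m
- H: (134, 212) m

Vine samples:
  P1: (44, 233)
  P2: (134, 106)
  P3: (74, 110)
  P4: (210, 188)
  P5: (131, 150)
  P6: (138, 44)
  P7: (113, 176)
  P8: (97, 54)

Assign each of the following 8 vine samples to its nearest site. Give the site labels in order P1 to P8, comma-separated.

P1 → E (d²=1105.00)
P2 → N (d²=1346.00)
P3 → N (d²=6002.00)
P4 → Q (d²=1225.00)
P5 → N (d²=277.00)
P6 → K (d²=8676.00)
P7 → H (d²=1737.00)
P8 → N (d²=9873.00)

E, N, N, Q, N, K, H, N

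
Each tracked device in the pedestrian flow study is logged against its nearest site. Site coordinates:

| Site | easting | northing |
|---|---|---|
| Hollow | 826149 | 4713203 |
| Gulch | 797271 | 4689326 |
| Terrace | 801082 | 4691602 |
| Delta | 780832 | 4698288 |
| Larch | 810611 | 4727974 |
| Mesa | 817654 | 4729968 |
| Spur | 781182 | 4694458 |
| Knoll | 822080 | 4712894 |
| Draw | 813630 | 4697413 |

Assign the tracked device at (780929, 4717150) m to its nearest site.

Delta

Squared distances to each site:
Hollow: 2060427209.000; Gulch: 1041235940.000; Terrace: 1058843713.000; Delta: 355784453.000; Larch: 998180100.000; Mesa: 1513026749.000; Spur: 514990873.000; Knoll: 1711518337.000; Draw: 1458904570.000.
Minimum at Delta.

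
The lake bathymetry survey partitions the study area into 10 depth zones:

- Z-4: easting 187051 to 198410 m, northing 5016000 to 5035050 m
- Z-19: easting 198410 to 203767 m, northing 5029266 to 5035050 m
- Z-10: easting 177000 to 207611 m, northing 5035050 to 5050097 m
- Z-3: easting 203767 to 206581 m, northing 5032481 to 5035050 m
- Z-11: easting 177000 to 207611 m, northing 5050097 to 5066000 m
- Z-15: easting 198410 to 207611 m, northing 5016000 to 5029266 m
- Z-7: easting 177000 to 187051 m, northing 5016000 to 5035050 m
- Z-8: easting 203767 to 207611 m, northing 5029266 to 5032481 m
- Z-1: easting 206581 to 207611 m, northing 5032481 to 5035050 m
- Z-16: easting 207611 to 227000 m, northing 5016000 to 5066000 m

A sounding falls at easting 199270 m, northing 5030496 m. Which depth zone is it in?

The point has easting = 199270 and northing = 5030496.
Only Z-19 satisfies 198410 ≤ easting ≤ 203767 and 5029266 ≤ northing ≤ 5035050.

Z-19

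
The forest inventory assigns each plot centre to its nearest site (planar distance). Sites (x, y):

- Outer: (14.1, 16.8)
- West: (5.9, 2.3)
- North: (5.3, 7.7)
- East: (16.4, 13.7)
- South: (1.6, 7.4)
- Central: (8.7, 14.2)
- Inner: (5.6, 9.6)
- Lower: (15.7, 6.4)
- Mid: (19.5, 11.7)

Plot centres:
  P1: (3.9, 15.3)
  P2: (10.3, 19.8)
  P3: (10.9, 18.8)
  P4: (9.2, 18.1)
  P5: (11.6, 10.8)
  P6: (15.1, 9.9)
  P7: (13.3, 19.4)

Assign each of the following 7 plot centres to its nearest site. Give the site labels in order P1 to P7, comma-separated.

Central, Outer, Outer, Central, Central, Lower, Outer

P1 → Central (d²=24.25)
P2 → Outer (d²=23.44)
P3 → Outer (d²=14.24)
P4 → Central (d²=15.46)
P5 → Central (d²=19.97)
P6 → Lower (d²=12.61)
P7 → Outer (d²=7.40)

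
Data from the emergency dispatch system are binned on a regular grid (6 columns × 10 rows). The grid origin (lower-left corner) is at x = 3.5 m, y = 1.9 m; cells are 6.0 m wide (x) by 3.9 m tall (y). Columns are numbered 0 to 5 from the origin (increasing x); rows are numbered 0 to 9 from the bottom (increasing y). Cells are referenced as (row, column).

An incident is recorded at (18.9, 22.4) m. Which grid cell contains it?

(5, 2)

Column index: ⌊(18.9 − 3.5) / 6.0⌋ = ⌊2.567⌋ = 2
Row offset from origin: ⌊(22.4 − 1.9) / 3.9⌋ = ⌊5.256⌋ = 5 → row 5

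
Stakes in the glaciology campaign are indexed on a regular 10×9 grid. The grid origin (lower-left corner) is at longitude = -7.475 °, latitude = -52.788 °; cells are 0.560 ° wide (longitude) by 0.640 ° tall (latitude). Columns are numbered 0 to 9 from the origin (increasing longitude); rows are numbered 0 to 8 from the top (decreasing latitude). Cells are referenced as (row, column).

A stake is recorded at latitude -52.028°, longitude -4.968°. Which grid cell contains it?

Column index: ⌊(-4.968 − -7.475) / 0.560⌋ = ⌊4.477⌋ = 4
Row offset from origin: ⌊(-52.028 − -52.788) / 0.640⌋ = ⌊1.187⌋ = 1 → row 7 (counted from top)

(7, 4)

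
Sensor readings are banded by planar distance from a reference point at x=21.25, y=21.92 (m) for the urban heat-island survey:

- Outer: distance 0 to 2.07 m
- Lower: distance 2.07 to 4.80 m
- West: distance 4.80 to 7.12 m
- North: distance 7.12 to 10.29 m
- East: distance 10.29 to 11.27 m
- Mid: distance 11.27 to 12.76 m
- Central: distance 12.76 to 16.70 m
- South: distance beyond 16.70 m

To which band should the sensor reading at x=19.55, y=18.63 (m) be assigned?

Distance = √((19.55−21.25)² + (18.63−21.92)²) = √(2.890 + 10.824) = 3.703 m.
2.07 ≤ 3.703 < 4.80 → Lower.

Lower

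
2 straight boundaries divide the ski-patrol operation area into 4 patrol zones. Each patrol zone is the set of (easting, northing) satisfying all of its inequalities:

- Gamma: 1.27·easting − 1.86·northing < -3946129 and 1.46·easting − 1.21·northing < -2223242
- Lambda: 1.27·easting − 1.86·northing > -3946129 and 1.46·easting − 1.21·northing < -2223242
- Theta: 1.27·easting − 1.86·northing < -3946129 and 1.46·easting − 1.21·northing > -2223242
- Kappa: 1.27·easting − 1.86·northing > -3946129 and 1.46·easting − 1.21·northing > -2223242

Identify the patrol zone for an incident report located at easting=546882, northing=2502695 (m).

1.27·546882 − 1.86·2502695 = -3960472.560, which is < -3946129
1.46·546882 − 1.21·2502695 = -2229813.230, which is < -2223242
This sign pattern matches Gamma.

Gamma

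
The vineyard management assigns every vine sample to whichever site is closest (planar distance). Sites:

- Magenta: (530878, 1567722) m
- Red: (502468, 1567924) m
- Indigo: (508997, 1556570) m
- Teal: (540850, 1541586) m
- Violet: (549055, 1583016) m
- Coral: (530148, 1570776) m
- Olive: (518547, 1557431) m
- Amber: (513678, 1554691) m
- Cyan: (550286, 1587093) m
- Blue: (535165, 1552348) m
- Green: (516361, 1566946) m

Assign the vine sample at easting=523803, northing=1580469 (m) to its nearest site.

Coral

Squared distances to each site:
Magenta: 212541634.000; Red: 612559250.000; Indigo: 790379837.000; Teal: 1802487898.000; Violet: 644150713.000; Coral: 134213274.000; Olive: 558374980.000; Amber: 767020909.000; Cyan: 745226665.000; Blue: 919885685.000; Green: 238254893.000.
Minimum at Coral.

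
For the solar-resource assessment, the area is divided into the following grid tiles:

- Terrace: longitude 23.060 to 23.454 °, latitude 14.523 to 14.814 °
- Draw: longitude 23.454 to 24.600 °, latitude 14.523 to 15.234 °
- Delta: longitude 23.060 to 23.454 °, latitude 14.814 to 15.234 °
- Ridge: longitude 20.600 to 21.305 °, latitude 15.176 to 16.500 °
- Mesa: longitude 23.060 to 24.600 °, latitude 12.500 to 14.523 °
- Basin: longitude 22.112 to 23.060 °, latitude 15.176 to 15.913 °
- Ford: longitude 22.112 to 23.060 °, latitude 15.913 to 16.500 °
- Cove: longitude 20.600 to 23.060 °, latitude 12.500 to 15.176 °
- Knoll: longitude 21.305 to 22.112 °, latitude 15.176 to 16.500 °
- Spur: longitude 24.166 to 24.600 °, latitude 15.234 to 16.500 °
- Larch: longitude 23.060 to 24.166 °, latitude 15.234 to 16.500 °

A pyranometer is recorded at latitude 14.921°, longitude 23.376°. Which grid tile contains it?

Delta

The point has longitude = 23.376 and latitude = 14.921.
Only Delta satisfies 23.060 ≤ longitude ≤ 23.454 and 14.814 ≤ latitude ≤ 15.234.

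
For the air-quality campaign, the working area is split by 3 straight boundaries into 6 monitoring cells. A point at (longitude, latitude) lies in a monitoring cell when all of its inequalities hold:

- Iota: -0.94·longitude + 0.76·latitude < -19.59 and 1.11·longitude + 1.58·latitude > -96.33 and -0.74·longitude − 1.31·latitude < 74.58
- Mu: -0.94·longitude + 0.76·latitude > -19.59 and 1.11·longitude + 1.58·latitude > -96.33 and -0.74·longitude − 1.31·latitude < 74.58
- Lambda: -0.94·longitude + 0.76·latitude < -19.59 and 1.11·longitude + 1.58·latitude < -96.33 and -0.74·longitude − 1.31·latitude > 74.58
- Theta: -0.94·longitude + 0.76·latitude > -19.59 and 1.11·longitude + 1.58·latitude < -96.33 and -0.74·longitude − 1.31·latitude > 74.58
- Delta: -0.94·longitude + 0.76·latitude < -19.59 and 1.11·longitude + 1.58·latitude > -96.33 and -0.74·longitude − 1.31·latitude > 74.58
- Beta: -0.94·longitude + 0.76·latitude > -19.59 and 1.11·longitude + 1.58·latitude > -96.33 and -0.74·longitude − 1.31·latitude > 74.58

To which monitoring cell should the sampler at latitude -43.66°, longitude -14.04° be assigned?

-0.94·-14.04 + 0.76·-43.66 = -19.984, which is < -19.59
1.11·-14.04 + 1.58·-43.66 = -84.567, which is > -96.33
-0.74·-14.04 − 1.31·-43.66 = 67.584, which is < 74.58
This sign pattern matches Iota.

Iota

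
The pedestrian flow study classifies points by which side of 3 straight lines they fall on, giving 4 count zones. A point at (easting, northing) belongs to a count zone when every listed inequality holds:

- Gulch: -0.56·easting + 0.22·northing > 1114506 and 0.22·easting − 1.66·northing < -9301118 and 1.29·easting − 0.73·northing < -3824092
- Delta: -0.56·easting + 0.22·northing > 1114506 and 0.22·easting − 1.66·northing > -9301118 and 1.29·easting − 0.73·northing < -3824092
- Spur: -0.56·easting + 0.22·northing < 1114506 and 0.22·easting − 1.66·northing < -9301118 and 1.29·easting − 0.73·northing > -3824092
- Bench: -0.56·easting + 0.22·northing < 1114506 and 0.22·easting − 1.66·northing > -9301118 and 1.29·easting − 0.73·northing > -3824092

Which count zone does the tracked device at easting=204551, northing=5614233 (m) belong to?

-0.56·204551 + 0.22·5614233 = 1120582.700, which is > 1114506
0.22·204551 − 1.66·5614233 = -9274625.560, which is > -9301118
1.29·204551 − 0.73·5614233 = -3834519.300, which is < -3824092
This sign pattern matches Delta.

Delta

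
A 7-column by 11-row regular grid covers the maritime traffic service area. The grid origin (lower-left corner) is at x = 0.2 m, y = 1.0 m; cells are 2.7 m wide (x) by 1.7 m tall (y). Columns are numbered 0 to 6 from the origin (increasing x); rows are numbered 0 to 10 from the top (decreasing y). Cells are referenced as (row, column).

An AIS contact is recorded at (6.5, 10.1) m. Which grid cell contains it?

Column index: ⌊(6.5 − 0.2) / 2.7⌋ = ⌊2.333⌋ = 2
Row offset from origin: ⌊(10.1 − 1.0) / 1.7⌋ = ⌊5.353⌋ = 5 → row 5 (counted from top)

(5, 2)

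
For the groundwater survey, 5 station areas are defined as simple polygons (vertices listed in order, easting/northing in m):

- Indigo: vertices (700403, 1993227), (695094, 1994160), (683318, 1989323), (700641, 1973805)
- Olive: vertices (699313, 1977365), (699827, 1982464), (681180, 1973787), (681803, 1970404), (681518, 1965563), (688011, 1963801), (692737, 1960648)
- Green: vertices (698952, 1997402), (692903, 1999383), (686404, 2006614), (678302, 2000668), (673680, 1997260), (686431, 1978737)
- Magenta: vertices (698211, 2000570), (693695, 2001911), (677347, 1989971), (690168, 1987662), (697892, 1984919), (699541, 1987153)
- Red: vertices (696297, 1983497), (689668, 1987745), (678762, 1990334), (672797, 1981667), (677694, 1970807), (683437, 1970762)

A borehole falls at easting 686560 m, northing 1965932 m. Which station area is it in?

Olive

Cast a ray rightward from (686560, 1965932). For each polygon, the edges (by vertex number in listed order) whose endpoints lie on opposite sides of northing = 1965932, where each meets that height, and whether that is right or left of the point:
Indigo: no edge straddles that height → 0 crossings.
Olive: 4–5 at easting≈681539.7 (left), 7–1 at easting≈694815.6 (right) → 1 crossing.
Green: no edge straddles that height → 0 crossings.
Magenta: no edge straddles that height → 0 crossings.
Red: no edge straddles that height → 0 crossings.
Only Olive has an odd count, so the point is inside Olive.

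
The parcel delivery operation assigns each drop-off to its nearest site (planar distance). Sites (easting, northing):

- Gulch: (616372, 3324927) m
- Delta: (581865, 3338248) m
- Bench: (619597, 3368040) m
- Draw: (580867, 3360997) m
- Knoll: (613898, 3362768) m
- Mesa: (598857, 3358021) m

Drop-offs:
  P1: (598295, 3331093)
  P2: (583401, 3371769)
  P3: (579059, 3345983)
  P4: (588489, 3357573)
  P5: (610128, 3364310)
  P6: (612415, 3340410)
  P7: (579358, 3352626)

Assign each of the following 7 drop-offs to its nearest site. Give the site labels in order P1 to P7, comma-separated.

Delta, Draw, Delta, Draw, Knoll, Gulch, Draw

P1 → Delta (d²=321138925.00)
P2 → Draw (d²=122457140.00)
P3 → Delta (d²=67703861.00)
P4 → Draw (d²=69818660.00)
P5 → Knoll (d²=16590664.00)
P6 → Gulch (d²=255381138.00)
P7 → Draw (d²=72350722.00)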